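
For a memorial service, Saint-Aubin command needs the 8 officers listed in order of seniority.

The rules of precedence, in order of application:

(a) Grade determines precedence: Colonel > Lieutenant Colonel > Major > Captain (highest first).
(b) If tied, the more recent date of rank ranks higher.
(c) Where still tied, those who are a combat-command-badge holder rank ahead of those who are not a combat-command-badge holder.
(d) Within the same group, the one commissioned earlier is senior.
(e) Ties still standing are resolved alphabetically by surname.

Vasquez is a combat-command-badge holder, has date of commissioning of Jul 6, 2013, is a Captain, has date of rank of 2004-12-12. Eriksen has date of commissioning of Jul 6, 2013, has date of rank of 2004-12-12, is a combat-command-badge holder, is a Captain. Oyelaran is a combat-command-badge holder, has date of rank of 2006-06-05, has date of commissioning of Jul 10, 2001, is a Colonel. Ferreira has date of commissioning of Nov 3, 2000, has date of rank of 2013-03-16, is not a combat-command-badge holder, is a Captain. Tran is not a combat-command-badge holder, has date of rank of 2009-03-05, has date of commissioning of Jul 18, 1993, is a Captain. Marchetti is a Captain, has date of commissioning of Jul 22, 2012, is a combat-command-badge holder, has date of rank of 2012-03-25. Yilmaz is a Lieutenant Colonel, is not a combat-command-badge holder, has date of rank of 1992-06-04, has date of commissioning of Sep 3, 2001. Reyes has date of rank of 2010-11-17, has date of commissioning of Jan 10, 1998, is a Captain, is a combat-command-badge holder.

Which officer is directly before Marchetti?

By grade: Oyelaran (Colonel); then Yilmaz (Lieutenant Colonel); then Ferreira, Marchetti, Reyes, Tran, Eriksen and Vasquez (Captain).
Among Ferreira, Marchetti, Reyes, Tran, Eriksen and Vasquez, by date of rank (later first): Ferreira (2013-03-16) before Marchetti (2012-03-25) before Reyes (2010-11-17) before Tran (2009-03-05) before Eriksen and Vasquez (2004-12-12).
Eriksen and Vasquez are each a combat-command-badge holder, so the next rule applies.
Eriksen and Vasquez both have date of commissioning Jul 6, 2013, so the next rule applies.
Among Eriksen and Vasquez, alphabetically by surname: Eriksen before Vasquez.
Order: Oyelaran, Yilmaz, Ferreira, Marchetti, Reyes, Tran, Eriksen, Vasquez.

Ferreira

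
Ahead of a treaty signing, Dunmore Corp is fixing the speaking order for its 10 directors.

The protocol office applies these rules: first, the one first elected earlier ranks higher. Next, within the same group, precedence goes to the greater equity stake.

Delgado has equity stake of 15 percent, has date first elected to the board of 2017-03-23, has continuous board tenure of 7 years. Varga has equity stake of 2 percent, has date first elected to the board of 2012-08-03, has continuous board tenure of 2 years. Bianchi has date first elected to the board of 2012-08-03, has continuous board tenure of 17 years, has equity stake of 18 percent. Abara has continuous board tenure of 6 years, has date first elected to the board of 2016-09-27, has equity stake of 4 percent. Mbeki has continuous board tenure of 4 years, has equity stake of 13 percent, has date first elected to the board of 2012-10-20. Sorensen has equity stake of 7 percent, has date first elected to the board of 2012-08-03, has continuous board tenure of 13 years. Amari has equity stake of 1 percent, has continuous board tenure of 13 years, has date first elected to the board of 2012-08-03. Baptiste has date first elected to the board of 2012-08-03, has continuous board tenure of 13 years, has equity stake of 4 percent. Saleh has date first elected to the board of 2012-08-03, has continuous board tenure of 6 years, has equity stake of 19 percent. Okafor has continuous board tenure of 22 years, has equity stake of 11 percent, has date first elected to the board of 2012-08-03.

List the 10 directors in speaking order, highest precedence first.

By date first elected to the board (earlier first): Saleh, Bianchi, Okafor, Sorensen, Baptiste, Varga and Amari (each 2012-08-03); then Mbeki (2012-10-20); then Abara (2016-09-27); then Delgado (2017-03-23).
Among Saleh, Bianchi, Okafor, Sorensen, Baptiste, Varga and Amari, by equity stake (higher first): Saleh (19 percent) before Bianchi (18 percent) before Okafor (11 percent) before Sorensen (7 percent) before Baptiste (4 percent) before Varga (2 percent) before Amari (1 percent).
Full order: Saleh, Bianchi, Okafor, Sorensen, Baptiste, Varga, Amari, Mbeki, Abara, Delgado.

Saleh, Bianchi, Okafor, Sorensen, Baptiste, Varga, Amari, Mbeki, Abara, Delgado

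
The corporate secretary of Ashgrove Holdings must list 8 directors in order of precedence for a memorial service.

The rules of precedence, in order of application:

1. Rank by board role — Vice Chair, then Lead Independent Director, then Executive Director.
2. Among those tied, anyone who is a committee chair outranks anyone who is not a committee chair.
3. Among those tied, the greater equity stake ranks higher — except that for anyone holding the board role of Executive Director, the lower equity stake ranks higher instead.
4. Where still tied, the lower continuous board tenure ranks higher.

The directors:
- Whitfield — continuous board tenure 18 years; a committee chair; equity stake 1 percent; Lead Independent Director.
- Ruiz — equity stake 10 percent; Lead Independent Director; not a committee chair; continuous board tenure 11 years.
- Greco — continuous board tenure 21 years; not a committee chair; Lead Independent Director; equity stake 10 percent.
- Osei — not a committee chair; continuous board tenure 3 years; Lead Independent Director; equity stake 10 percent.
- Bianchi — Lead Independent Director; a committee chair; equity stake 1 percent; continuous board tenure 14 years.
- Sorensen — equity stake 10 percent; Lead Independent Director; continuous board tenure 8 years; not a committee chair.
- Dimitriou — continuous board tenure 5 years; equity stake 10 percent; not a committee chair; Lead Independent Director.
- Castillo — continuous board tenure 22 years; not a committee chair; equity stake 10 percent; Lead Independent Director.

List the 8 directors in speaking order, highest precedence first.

Bianchi, Whitfield, Osei, Dimitriou, Sorensen, Ruiz, Greco, Castillo

By board role: Bianchi, Whitfield, Osei, Dimitriou, Sorensen, Ruiz, Greco and Castillo (Lead Independent Director).
Among Bianchi, Whitfield, Osei, Dimitriou, Sorensen, Ruiz, Greco and Castillo, a committee chair before not a committee chair: Bianchi and Whitfield (a committee chair) before Osei, Dimitriou, Sorensen, Ruiz, Greco and Castillo (not a committee chair).
Bianchi and Whitfield both have equity stake 1 percent, so the next rule applies.
Among Bianchi and Whitfield, by continuous board tenure (lower first): Bianchi (14 years) before Whitfield (18 years).
Osei, Dimitriou, Sorensen, Ruiz, Greco and Castillo all have equity stake 10 percent, so the next rule applies.
Among Osei, Dimitriou, Sorensen, Ruiz, Greco and Castillo, by continuous board tenure (lower first): Osei (3 years) before Dimitriou (5 years) before Sorensen (8 years) before Ruiz (11 years) before Greco (21 years) before Castillo (22 years).
Full order: Bianchi, Whitfield, Osei, Dimitriou, Sorensen, Ruiz, Greco, Castillo.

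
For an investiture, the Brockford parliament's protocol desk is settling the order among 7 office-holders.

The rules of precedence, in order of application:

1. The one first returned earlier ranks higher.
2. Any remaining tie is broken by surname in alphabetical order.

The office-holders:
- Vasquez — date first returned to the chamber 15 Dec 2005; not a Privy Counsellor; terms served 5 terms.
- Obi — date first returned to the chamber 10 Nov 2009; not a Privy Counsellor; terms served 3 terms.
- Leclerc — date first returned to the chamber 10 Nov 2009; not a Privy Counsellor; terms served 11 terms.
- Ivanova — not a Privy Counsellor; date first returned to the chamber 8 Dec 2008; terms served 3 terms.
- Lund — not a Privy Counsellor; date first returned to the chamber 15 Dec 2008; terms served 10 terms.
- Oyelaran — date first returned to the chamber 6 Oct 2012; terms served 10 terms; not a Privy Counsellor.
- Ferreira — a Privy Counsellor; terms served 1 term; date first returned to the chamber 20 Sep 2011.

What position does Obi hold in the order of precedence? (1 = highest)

By date first returned to the chamber (earlier first): Vasquez (15 Dec 2005); then Ivanova (8 Dec 2008); then Lund (15 Dec 2008); then Leclerc and Obi (both 10 Nov 2009); then Ferreira (20 Sep 2011); then Oyelaran (6 Oct 2012).
Among Leclerc and Obi, alphabetically by surname: Leclerc before Obi.
Order: Vasquez, Ivanova, Lund, Leclerc, Obi, Ferreira, Oyelaran. So position 5.

5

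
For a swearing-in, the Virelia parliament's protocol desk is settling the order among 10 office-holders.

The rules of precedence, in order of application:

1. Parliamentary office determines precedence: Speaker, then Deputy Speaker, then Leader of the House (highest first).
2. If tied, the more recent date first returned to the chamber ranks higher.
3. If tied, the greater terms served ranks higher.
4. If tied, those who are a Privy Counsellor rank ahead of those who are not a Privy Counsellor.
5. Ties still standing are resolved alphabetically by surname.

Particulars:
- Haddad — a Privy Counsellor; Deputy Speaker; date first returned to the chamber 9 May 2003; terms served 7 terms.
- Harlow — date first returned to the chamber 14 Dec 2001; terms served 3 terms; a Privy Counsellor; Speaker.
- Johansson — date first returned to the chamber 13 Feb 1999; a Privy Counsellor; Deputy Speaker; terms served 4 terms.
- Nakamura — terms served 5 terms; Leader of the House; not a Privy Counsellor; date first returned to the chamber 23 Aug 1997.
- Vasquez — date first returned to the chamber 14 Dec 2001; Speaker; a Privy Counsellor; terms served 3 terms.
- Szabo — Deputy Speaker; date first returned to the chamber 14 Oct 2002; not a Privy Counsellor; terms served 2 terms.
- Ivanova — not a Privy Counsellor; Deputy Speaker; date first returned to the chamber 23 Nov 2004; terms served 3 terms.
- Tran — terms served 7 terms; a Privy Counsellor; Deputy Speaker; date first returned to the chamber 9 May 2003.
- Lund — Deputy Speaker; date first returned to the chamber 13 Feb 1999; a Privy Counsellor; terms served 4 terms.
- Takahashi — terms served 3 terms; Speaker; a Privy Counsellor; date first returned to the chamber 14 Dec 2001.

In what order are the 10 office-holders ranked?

By parliamentary office: Harlow, Takahashi and Vasquez (Speaker); then Ivanova, Haddad, Tran, Szabo, Johansson and Lund (Deputy Speaker); then Nakamura (Leader of the House).
Harlow, Takahashi and Vasquez all have date first returned to the chamber 14 Dec 2001, so the next rule applies.
Harlow, Takahashi and Vasquez all have terms served 3 terms, so the next rule applies.
Harlow, Takahashi and Vasquez are each a Privy Counsellor, so the next rule applies.
Among Harlow, Takahashi and Vasquez, alphabetically by surname: Harlow before Takahashi before Vasquez.
Among Ivanova, Haddad, Tran, Szabo, Johansson and Lund, by date first returned to the chamber (later first): Ivanova (23 Nov 2004) before Haddad and Tran (9 May 2003) before Szabo (14 Oct 2002) before Johansson and Lund (13 Feb 1999).
Haddad and Tran both have terms served 7 terms, so the next rule applies.
Haddad and Tran are each a Privy Counsellor, so the next rule applies.
Among Haddad and Tran, alphabetically by surname: Haddad before Tran.
Johansson and Lund both have terms served 4 terms, so the next rule applies.
Johansson and Lund are each a Privy Counsellor, so the next rule applies.
Among Johansson and Lund, alphabetically by surname: Johansson before Lund.
Full order: Harlow, Takahashi, Vasquez, Ivanova, Haddad, Tran, Szabo, Johansson, Lund, Nakamura.

Harlow, Takahashi, Vasquez, Ivanova, Haddad, Tran, Szabo, Johansson, Lund, Nakamura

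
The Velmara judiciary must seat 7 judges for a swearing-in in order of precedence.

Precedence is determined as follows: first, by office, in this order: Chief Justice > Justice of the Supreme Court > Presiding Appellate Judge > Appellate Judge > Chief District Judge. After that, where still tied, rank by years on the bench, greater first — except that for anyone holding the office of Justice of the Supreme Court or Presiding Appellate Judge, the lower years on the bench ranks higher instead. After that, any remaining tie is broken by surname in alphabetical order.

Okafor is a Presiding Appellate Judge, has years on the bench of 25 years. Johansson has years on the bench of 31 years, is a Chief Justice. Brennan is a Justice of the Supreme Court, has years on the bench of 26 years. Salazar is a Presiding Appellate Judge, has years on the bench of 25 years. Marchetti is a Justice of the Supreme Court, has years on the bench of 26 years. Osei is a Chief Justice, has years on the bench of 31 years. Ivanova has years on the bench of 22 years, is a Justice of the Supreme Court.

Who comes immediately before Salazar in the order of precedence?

By office: Johansson and Osei (Chief Justice); then Ivanova, Brennan and Marchetti (Justice of the Supreme Court); then Okafor and Salazar (Presiding Appellate Judge).
Johansson and Osei both have years on the bench 31 years, so the next rule applies.
Among Johansson and Osei, alphabetically by surname: Johansson before Osei.
Among Ivanova, Brennan and Marchetti, by years on the bench (lower first) (reversed rule for this group): Ivanova (22 years) before Brennan and Marchetti (26 years).
Among Brennan and Marchetti, alphabetically by surname: Brennan before Marchetti.
Okafor and Salazar both have years on the bench 25 years, so the next rule applies.
Among Okafor and Salazar, alphabetically by surname: Okafor before Salazar.
Order: Johansson, Osei, Ivanova, Brennan, Marchetti, Okafor, Salazar.

Okafor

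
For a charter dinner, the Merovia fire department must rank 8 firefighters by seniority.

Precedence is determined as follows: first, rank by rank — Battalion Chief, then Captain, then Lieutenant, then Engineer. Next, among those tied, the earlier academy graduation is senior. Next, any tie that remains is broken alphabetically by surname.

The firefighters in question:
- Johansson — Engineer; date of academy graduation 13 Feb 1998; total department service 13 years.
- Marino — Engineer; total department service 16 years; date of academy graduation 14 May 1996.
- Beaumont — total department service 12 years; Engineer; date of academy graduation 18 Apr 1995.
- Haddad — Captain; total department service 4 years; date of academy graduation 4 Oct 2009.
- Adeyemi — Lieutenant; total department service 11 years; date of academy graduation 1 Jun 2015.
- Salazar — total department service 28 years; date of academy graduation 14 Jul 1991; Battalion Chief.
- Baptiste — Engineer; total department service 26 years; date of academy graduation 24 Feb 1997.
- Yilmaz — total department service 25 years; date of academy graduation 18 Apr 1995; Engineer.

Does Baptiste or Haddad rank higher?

Haddad

By rank: Salazar (Battalion Chief); then Haddad (Captain); then Adeyemi (Lieutenant); then Beaumont, Yilmaz, Marino, Baptiste and Johansson (Engineer).
Among Beaumont, Yilmaz, Marino, Baptiste and Johansson, by date of academy graduation (earlier first): Beaumont and Yilmaz (18 Apr 1995) before Marino (14 May 1996) before Baptiste (24 Feb 1997) before Johansson (13 Feb 1998).
Among Beaumont and Yilmaz, alphabetically by surname: Beaumont before Yilmaz.
So Haddad takes precedence.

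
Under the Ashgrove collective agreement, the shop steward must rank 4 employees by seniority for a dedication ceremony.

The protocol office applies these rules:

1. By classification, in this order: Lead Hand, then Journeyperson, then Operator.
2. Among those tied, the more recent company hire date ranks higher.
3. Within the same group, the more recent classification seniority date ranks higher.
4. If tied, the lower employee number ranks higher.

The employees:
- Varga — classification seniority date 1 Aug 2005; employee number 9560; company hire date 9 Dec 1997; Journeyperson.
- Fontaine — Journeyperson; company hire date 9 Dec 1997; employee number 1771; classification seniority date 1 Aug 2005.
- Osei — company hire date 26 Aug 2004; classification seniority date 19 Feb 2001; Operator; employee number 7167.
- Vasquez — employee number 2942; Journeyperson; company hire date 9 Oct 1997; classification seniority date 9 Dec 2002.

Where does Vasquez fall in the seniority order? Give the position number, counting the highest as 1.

By classification: Fontaine, Varga and Vasquez (Journeyperson); then Osei (Operator).
Among Fontaine, Varga and Vasquez, by company hire date (later first): Fontaine and Varga (9 Dec 1997) before Vasquez (9 Oct 1997).
Fontaine and Varga both have classification seniority date 1 Aug 2005, so the next rule applies.
Among Fontaine and Varga, by employee number (lower first): Fontaine (1771) before Varga (9560).
Order: Fontaine, Varga, Vasquez, Osei. So position 3.

3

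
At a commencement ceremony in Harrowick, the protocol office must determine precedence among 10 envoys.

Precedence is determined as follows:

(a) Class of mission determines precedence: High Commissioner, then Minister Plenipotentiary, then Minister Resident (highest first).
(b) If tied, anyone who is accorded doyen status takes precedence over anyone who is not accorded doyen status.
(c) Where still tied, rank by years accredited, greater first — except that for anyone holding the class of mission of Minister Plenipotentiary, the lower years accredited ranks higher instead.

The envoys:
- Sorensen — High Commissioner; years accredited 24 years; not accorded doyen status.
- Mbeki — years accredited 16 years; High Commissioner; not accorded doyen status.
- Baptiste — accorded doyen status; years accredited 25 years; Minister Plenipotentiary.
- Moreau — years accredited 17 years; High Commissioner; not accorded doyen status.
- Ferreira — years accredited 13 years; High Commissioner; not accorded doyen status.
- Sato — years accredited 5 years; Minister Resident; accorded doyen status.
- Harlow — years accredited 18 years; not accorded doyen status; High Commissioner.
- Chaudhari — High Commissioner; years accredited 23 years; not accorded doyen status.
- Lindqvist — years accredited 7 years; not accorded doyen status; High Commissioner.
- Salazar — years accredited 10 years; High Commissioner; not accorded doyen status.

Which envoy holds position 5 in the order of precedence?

Mbeki

By class of mission: Sorensen, Chaudhari, Harlow, Moreau, Mbeki, Ferreira, Salazar and Lindqvist (High Commissioner); then Baptiste (Minister Plenipotentiary); then Sato (Minister Resident).
Sorensen, Chaudhari, Harlow, Moreau, Mbeki, Ferreira, Salazar and Lindqvist are each not accorded doyen status, so the next rule applies.
Among Sorensen, Chaudhari, Harlow, Moreau, Mbeki, Ferreira, Salazar and Lindqvist, by years accredited (higher first): Sorensen (24 years) before Chaudhari (23 years) before Harlow (18 years) before Moreau (17 years) before Mbeki (16 years) before Ferreira (13 years) before Salazar (10 years) before Lindqvist (7 years).
Order: Sorensen, Chaudhari, Harlow, Moreau, Mbeki, Ferreira, Salazar, Lindqvist, Baptiste, Sato.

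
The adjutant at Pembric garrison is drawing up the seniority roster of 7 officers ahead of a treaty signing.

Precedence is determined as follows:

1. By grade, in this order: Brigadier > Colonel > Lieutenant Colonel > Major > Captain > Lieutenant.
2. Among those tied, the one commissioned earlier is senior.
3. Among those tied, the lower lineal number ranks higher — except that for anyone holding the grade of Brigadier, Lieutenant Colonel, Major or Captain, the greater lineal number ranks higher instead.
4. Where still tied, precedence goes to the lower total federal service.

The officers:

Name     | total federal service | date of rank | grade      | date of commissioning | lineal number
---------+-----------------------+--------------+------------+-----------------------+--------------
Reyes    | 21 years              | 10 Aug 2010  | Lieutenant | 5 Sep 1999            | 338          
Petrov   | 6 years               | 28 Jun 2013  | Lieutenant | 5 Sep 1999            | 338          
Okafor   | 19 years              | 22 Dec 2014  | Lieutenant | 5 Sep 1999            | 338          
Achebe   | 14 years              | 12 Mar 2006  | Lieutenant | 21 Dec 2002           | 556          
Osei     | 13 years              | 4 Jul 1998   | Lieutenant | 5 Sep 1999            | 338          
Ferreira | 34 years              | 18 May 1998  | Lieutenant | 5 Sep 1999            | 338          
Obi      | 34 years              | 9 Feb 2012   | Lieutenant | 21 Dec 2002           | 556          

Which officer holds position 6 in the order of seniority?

By grade: Petrov, Osei, Okafor, Reyes, Ferreira, Achebe and Obi (Lieutenant).
Among Petrov, Osei, Okafor, Reyes, Ferreira, Achebe and Obi, by date of commissioning (earlier first): Petrov, Osei, Okafor, Reyes and Ferreira (5 Sep 1999) before Achebe and Obi (21 Dec 2002).
Petrov, Osei, Okafor, Reyes and Ferreira all have lineal number 338, so the next rule applies.
Among Petrov, Osei, Okafor, Reyes and Ferreira, by total federal service (lower first): Petrov (6 years) before Osei (13 years) before Okafor (19 years) before Reyes (21 years) before Ferreira (34 years).
Achebe and Obi both have lineal number 556, so the next rule applies.
Among Achebe and Obi, by total federal service (lower first): Achebe (14 years) before Obi (34 years).
Order: Petrov, Osei, Okafor, Reyes, Ferreira, Achebe, Obi.

Achebe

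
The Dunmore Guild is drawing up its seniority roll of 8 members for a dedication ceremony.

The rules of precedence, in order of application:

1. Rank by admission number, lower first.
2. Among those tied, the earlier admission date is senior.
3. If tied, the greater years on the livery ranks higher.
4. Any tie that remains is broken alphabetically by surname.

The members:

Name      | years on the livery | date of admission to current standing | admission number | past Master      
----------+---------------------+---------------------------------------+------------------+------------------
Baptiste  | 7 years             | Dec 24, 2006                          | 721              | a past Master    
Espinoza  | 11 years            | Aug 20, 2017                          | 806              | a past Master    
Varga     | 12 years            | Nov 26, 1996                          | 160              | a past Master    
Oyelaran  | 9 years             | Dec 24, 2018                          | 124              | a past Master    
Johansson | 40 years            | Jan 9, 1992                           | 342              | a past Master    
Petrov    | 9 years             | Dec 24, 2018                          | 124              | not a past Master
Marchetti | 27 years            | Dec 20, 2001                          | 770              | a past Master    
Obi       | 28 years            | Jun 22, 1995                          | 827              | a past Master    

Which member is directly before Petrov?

By admission number (lower first): Oyelaran and Petrov (both 124); then Varga (160); then Johansson (342); then Baptiste (721); then Marchetti (770); then Espinoza (806); then Obi (827).
Oyelaran and Petrov both have date of admission to current standing Dec 24, 2018, so the next rule applies.
Oyelaran and Petrov both have years on the livery 9 years, so the next rule applies.
Among Oyelaran and Petrov, alphabetically by surname: Oyelaran before Petrov.
Order: Oyelaran, Petrov, Varga, Johansson, Baptiste, Marchetti, Espinoza, Obi.

Oyelaran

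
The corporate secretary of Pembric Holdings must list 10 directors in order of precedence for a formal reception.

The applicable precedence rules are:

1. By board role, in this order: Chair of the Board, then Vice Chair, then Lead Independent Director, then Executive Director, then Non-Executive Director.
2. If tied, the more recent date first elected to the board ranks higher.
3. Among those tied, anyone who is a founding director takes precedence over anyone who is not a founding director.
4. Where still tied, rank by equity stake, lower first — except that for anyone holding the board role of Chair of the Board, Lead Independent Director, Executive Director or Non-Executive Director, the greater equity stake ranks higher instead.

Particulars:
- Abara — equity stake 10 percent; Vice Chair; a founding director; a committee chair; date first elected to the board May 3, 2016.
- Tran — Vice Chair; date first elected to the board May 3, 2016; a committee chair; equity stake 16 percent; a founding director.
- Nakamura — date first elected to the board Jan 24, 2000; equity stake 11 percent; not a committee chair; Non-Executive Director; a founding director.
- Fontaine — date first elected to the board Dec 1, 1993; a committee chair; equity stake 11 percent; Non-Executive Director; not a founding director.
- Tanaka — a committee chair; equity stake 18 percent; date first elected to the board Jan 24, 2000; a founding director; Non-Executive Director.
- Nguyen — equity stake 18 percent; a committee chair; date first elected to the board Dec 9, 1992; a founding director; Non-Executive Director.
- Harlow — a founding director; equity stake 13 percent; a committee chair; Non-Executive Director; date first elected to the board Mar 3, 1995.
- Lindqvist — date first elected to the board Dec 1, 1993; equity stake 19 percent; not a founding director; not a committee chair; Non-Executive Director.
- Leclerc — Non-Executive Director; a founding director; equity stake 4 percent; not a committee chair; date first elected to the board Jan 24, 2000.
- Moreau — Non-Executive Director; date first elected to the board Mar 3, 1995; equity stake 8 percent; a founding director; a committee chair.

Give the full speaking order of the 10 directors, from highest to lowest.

By board role: Abara and Tran (Vice Chair); then Tanaka, Nakamura, Leclerc, Harlow, Moreau, Lindqvist, Fontaine and Nguyen (Non-Executive Director).
Abara and Tran both have date first elected to the board May 3, 2016, so the next rule applies.
Abara and Tran are each a founding director, so the next rule applies.
Among Abara and Tran, by equity stake (lower first): Abara (10 percent) before Tran (16 percent).
Among Tanaka, Nakamura, Leclerc, Harlow, Moreau, Lindqvist, Fontaine and Nguyen, by date first elected to the board (later first): Tanaka, Nakamura and Leclerc (Jan 24, 2000) before Harlow and Moreau (Mar 3, 1995) before Lindqvist and Fontaine (Dec 1, 1993) before Nguyen (Dec 9, 1992).
Tanaka, Nakamura and Leclerc are each a founding director, so the next rule applies.
Among Tanaka, Nakamura and Leclerc, by equity stake (higher first) (reversed rule for this group): Tanaka (18 percent) before Nakamura (11 percent) before Leclerc (4 percent).
Harlow and Moreau are each a founding director, so the next rule applies.
Among Harlow and Moreau, by equity stake (higher first) (reversed rule for this group): Harlow (13 percent) before Moreau (8 percent).
Lindqvist and Fontaine are each not a founding director, so the next rule applies.
Among Lindqvist and Fontaine, by equity stake (higher first) (reversed rule for this group): Lindqvist (19 percent) before Fontaine (11 percent).
Full order: Abara, Tran, Tanaka, Nakamura, Leclerc, Harlow, Moreau, Lindqvist, Fontaine, Nguyen.

Abara, Tran, Tanaka, Nakamura, Leclerc, Harlow, Moreau, Lindqvist, Fontaine, Nguyen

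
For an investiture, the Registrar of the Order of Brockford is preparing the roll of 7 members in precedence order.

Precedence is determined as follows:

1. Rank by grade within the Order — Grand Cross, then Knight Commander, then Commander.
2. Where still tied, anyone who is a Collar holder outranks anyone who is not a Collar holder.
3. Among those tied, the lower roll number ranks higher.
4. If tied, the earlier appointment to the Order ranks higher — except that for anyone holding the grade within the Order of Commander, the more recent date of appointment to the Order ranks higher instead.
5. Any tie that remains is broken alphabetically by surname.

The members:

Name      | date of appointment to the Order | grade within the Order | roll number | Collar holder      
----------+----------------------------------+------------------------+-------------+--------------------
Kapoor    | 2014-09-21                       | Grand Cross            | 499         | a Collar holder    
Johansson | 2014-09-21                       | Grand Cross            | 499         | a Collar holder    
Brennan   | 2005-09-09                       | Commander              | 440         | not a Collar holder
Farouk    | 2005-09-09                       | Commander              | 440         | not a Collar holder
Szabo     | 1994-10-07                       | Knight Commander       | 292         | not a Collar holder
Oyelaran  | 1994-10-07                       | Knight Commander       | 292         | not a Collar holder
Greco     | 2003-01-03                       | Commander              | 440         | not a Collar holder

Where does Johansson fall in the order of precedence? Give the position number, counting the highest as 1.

1

By grade within the Order: Johansson and Kapoor (Grand Cross); then Oyelaran and Szabo (Knight Commander); then Brennan, Farouk and Greco (Commander).
Johansson and Kapoor are each a Collar holder, so the next rule applies.
Johansson and Kapoor both have roll number 499, so the next rule applies.
Johansson and Kapoor both have date of appointment to the Order 2014-09-21, so the next rule applies.
Among Johansson and Kapoor, alphabetically by surname: Johansson before Kapoor.
Oyelaran and Szabo are each not a Collar holder, so the next rule applies.
Oyelaran and Szabo both have roll number 292, so the next rule applies.
Oyelaran and Szabo both have date of appointment to the Order 1994-10-07, so the next rule applies.
Among Oyelaran and Szabo, alphabetically by surname: Oyelaran before Szabo.
Brennan, Farouk and Greco are each not a Collar holder, so the next rule applies.
Brennan, Farouk and Greco all have roll number 440, so the next rule applies.
Among Brennan, Farouk and Greco, by date of appointment to the Order (later first) (reversed rule for this group): Brennan and Farouk (2005-09-09) before Greco (2003-01-03).
Among Brennan and Farouk, alphabetically by surname: Brennan before Farouk.
Order: Johansson, Kapoor, Oyelaran, Szabo, Brennan, Farouk, Greco. So position 1.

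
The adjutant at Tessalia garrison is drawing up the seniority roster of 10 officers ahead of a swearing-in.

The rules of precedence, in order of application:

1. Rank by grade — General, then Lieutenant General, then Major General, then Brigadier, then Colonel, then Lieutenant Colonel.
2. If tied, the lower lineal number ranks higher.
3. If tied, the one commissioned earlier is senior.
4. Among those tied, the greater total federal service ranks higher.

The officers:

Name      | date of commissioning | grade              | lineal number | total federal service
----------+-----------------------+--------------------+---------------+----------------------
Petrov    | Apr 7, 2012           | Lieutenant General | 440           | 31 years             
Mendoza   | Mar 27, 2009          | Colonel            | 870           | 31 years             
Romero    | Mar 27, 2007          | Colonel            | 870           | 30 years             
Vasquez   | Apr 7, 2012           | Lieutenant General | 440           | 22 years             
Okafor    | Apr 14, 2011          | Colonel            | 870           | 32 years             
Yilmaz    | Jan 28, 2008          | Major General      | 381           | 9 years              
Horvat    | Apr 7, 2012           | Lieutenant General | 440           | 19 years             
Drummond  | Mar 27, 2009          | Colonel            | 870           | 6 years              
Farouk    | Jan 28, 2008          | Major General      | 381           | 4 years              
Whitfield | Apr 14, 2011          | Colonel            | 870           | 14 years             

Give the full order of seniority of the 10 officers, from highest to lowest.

By grade: Petrov, Vasquez and Horvat (Lieutenant General); then Yilmaz and Farouk (Major General); then Romero, Mendoza, Drummond, Okafor and Whitfield (Colonel).
Petrov, Vasquez and Horvat all have lineal number 440, so the next rule applies.
Petrov, Vasquez and Horvat all have date of commissioning Apr 7, 2012, so the next rule applies.
Among Petrov, Vasquez and Horvat, by total federal service (higher first): Petrov (31 years) before Vasquez (22 years) before Horvat (19 years).
Yilmaz and Farouk both have lineal number 381, so the next rule applies.
Yilmaz and Farouk both have date of commissioning Jan 28, 2008, so the next rule applies.
Among Yilmaz and Farouk, by total federal service (higher first): Yilmaz (9 years) before Farouk (4 years).
Romero, Mendoza, Drummond, Okafor and Whitfield all have lineal number 870, so the next rule applies.
Among Romero, Mendoza, Drummond, Okafor and Whitfield, by date of commissioning (earlier first): Romero (Mar 27, 2007) before Mendoza and Drummond (Mar 27, 2009) before Okafor and Whitfield (Apr 14, 2011).
Among Mendoza and Drummond, by total federal service (higher first): Mendoza (31 years) before Drummond (6 years).
Among Okafor and Whitfield, by total federal service (higher first): Okafor (32 years) before Whitfield (14 years).
Full order: Petrov, Vasquez, Horvat, Yilmaz, Farouk, Romero, Mendoza, Drummond, Okafor, Whitfield.

Petrov, Vasquez, Horvat, Yilmaz, Farouk, Romero, Mendoza, Drummond, Okafor, Whitfield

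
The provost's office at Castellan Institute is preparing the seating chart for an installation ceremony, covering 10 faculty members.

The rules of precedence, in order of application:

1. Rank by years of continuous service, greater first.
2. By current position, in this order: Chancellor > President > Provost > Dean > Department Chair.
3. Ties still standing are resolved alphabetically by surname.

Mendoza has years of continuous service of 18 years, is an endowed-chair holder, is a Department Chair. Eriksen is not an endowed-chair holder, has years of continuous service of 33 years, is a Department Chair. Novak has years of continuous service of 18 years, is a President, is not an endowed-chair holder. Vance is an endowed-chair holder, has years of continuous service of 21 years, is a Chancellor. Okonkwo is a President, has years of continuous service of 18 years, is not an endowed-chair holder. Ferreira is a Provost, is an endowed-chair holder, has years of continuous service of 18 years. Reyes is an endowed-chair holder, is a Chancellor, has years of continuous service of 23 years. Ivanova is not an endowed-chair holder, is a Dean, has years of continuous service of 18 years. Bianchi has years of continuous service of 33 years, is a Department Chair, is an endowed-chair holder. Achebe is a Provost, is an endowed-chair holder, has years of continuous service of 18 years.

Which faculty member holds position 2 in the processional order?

By years of continuous service (higher first): Bianchi and Eriksen (both 33 years); then Reyes (23 years); then Vance (21 years); then Novak, Okonkwo, Achebe, Ferreira, Ivanova and Mendoza (each 18 years).
Bianchi and Eriksen are each Department Chair, so the next rule applies.
Among Bianchi and Eriksen, alphabetically by surname: Bianchi before Eriksen.
Among Novak, Okonkwo, Achebe, Ferreira, Ivanova and Mendoza, by current position: Novak and Okonkwo (President) before Achebe and Ferreira (Provost) before Ivanova (Dean) before Mendoza (Department Chair).
Among Novak and Okonkwo, alphabetically by surname: Novak before Okonkwo.
Among Achebe and Ferreira, alphabetically by surname: Achebe before Ferreira.
Order: Bianchi, Eriksen, Reyes, Vance, Novak, Okonkwo, Achebe, Ferreira, Ivanova, Mendoza.

Eriksen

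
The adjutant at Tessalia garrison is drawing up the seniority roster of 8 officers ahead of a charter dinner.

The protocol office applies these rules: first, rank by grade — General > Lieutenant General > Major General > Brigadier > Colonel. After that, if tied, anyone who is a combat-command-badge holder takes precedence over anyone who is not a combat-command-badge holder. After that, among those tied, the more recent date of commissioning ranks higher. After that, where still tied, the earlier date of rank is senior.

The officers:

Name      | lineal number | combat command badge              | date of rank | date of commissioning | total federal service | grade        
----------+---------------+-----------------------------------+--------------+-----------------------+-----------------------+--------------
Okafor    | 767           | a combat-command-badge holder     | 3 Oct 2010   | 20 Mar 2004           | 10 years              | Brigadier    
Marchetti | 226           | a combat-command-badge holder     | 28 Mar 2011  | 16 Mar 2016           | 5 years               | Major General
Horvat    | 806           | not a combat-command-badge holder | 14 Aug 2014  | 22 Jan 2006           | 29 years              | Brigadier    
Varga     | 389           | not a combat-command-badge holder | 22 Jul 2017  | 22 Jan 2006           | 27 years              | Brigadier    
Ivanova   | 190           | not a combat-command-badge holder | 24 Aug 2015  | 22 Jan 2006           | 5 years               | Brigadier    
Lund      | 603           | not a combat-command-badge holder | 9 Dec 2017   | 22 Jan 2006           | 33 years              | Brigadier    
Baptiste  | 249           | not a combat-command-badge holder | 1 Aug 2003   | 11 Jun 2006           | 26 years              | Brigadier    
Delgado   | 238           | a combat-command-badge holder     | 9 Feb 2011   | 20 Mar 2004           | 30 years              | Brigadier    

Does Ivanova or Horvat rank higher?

By grade: Marchetti (Major General); then Okafor, Delgado, Baptiste, Horvat, Ivanova, Varga and Lund (Brigadier).
Among Okafor, Delgado, Baptiste, Horvat, Ivanova, Varga and Lund, a combat-command-badge holder before not a combat-command-badge holder: Okafor and Delgado (a combat-command-badge holder) before Baptiste, Horvat, Ivanova, Varga and Lund (not a combat-command-badge holder).
Okafor and Delgado both have date of commissioning 20 Mar 2004, so the next rule applies.
Among Okafor and Delgado, by date of rank (earlier first): Okafor (3 Oct 2010) before Delgado (9 Feb 2011).
Among Baptiste, Horvat, Ivanova, Varga and Lund, by date of commissioning (later first): Baptiste (11 Jun 2006) before Horvat, Ivanova, Varga and Lund (22 Jan 2006).
Among Horvat, Ivanova, Varga and Lund, by date of rank (earlier first): Horvat (14 Aug 2014) before Ivanova (24 Aug 2015) before Varga (22 Jul 2017) before Lund (9 Dec 2017).
So Horvat takes precedence.

Horvat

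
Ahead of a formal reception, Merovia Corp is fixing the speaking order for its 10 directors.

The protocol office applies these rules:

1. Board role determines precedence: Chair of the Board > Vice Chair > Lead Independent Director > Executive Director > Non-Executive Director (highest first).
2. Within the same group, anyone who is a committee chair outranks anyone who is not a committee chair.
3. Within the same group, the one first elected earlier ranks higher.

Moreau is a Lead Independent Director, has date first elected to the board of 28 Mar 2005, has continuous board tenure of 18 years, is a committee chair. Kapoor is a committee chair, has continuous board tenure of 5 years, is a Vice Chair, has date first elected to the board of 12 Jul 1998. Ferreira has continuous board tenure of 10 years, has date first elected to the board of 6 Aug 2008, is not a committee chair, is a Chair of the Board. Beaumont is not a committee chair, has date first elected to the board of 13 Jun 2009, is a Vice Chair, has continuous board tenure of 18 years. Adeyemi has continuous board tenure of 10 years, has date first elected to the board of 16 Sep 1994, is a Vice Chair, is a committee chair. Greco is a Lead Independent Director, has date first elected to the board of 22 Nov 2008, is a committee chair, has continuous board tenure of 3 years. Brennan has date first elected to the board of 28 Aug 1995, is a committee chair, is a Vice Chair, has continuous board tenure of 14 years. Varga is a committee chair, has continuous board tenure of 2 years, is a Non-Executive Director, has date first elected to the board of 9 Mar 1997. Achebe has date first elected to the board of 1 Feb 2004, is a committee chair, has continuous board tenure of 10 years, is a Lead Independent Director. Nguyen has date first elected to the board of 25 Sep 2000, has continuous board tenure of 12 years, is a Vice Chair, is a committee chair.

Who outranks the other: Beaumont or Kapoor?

By board role: Ferreira (Chair of the Board); then Adeyemi, Brennan, Kapoor, Nguyen and Beaumont (Vice Chair); then Achebe, Moreau and Greco (Lead Independent Director); then Varga (Non-Executive Director).
Among Adeyemi, Brennan, Kapoor, Nguyen and Beaumont, a committee chair before not a committee chair: Adeyemi, Brennan, Kapoor and Nguyen (a committee chair) before Beaumont (not a committee chair).
Among Adeyemi, Brennan, Kapoor and Nguyen, by date first elected to the board (earlier first): Adeyemi (16 Sep 1994) before Brennan (28 Aug 1995) before Kapoor (12 Jul 1998) before Nguyen (25 Sep 2000).
Achebe, Moreau and Greco are each a committee chair, so the next rule applies.
Among Achebe, Moreau and Greco, by date first elected to the board (earlier first): Achebe (1 Feb 2004) before Moreau (28 Mar 2005) before Greco (22 Nov 2008).
So Kapoor takes precedence.

Kapoor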